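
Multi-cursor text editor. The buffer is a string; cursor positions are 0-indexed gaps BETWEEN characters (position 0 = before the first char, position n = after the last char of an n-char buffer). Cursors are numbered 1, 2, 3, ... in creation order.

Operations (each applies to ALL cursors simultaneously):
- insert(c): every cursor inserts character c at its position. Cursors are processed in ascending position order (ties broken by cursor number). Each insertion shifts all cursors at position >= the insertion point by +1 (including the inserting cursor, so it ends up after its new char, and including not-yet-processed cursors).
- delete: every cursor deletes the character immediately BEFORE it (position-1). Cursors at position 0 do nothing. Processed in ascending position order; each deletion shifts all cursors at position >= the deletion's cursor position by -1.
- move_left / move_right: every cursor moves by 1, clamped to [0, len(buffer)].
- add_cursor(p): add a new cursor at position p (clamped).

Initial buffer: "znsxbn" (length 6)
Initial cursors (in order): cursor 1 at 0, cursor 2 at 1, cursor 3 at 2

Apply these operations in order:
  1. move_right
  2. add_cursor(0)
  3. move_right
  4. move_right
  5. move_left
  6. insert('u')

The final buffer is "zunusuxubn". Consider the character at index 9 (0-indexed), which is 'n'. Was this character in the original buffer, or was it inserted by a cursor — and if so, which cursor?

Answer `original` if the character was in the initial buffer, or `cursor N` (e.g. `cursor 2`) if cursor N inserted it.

Answer: original

Derivation:
After op 1 (move_right): buffer="znsxbn" (len 6), cursors c1@1 c2@2 c3@3, authorship ......
After op 2 (add_cursor(0)): buffer="znsxbn" (len 6), cursors c4@0 c1@1 c2@2 c3@3, authorship ......
After op 3 (move_right): buffer="znsxbn" (len 6), cursors c4@1 c1@2 c2@3 c3@4, authorship ......
After op 4 (move_right): buffer="znsxbn" (len 6), cursors c4@2 c1@3 c2@4 c3@5, authorship ......
After op 5 (move_left): buffer="znsxbn" (len 6), cursors c4@1 c1@2 c2@3 c3@4, authorship ......
After op 6 (insert('u')): buffer="zunusuxubn" (len 10), cursors c4@2 c1@4 c2@6 c3@8, authorship .4.1.2.3..
Authorship (.=original, N=cursor N): . 4 . 1 . 2 . 3 . .
Index 9: author = original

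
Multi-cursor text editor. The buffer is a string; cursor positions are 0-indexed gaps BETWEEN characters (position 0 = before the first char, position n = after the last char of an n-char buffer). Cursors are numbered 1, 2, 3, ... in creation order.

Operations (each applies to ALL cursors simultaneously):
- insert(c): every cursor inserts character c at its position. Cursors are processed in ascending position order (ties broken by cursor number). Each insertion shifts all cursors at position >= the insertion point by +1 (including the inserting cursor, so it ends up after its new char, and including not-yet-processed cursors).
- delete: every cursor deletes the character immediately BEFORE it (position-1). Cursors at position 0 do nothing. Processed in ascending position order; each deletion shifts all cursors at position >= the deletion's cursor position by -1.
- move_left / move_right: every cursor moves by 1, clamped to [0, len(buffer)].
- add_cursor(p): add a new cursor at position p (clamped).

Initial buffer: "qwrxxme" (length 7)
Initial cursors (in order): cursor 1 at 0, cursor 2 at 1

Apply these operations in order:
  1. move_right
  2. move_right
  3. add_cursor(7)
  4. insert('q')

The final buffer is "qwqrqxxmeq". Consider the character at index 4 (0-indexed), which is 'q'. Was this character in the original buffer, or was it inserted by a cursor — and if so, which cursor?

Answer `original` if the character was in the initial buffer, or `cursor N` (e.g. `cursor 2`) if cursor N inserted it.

Answer: cursor 2

Derivation:
After op 1 (move_right): buffer="qwrxxme" (len 7), cursors c1@1 c2@2, authorship .......
After op 2 (move_right): buffer="qwrxxme" (len 7), cursors c1@2 c2@3, authorship .......
After op 3 (add_cursor(7)): buffer="qwrxxme" (len 7), cursors c1@2 c2@3 c3@7, authorship .......
After op 4 (insert('q')): buffer="qwqrqxxmeq" (len 10), cursors c1@3 c2@5 c3@10, authorship ..1.2....3
Authorship (.=original, N=cursor N): . . 1 . 2 . . . . 3
Index 4: author = 2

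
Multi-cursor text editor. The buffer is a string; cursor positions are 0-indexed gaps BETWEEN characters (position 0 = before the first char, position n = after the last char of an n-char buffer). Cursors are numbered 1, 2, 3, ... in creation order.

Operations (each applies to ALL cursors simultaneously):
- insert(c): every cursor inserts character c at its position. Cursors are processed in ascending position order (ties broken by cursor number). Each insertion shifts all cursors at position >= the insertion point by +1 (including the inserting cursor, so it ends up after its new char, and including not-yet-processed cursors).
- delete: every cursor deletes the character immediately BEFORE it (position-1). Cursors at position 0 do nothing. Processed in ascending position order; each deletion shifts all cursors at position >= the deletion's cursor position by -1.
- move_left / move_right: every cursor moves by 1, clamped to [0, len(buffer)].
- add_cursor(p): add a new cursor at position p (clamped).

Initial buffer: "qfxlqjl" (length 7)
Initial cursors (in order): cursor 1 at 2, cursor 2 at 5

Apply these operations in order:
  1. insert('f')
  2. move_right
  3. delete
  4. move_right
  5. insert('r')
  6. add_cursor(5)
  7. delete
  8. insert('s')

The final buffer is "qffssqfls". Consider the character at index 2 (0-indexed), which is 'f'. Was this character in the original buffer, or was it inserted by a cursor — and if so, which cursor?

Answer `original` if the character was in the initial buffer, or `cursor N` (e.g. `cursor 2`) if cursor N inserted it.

Answer: cursor 1

Derivation:
After op 1 (insert('f')): buffer="qffxlqfjl" (len 9), cursors c1@3 c2@7, authorship ..1...2..
After op 2 (move_right): buffer="qffxlqfjl" (len 9), cursors c1@4 c2@8, authorship ..1...2..
After op 3 (delete): buffer="qfflqfl" (len 7), cursors c1@3 c2@6, authorship ..1..2.
After op 4 (move_right): buffer="qfflqfl" (len 7), cursors c1@4 c2@7, authorship ..1..2.
After op 5 (insert('r')): buffer="qfflrqflr" (len 9), cursors c1@5 c2@9, authorship ..1.1.2.2
After op 6 (add_cursor(5)): buffer="qfflrqflr" (len 9), cursors c1@5 c3@5 c2@9, authorship ..1.1.2.2
After op 7 (delete): buffer="qffqfl" (len 6), cursors c1@3 c3@3 c2@6, authorship ..1.2.
After op 8 (insert('s')): buffer="qffssqfls" (len 9), cursors c1@5 c3@5 c2@9, authorship ..113.2.2
Authorship (.=original, N=cursor N): . . 1 1 3 . 2 . 2
Index 2: author = 1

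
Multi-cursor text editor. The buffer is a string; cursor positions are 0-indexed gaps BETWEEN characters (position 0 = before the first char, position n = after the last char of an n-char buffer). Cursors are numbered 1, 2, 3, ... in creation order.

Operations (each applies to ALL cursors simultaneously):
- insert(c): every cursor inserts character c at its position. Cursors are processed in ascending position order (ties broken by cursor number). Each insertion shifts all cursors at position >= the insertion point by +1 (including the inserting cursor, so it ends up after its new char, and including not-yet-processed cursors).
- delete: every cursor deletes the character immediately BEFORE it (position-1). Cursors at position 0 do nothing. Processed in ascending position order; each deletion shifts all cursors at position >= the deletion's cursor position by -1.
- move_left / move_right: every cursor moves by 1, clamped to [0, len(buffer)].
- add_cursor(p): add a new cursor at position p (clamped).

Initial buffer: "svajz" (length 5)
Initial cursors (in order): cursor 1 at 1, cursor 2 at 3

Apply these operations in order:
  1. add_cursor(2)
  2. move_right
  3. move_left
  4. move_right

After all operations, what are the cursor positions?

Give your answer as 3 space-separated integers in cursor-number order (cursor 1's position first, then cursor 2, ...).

After op 1 (add_cursor(2)): buffer="svajz" (len 5), cursors c1@1 c3@2 c2@3, authorship .....
After op 2 (move_right): buffer="svajz" (len 5), cursors c1@2 c3@3 c2@4, authorship .....
After op 3 (move_left): buffer="svajz" (len 5), cursors c1@1 c3@2 c2@3, authorship .....
After op 4 (move_right): buffer="svajz" (len 5), cursors c1@2 c3@3 c2@4, authorship .....

Answer: 2 4 3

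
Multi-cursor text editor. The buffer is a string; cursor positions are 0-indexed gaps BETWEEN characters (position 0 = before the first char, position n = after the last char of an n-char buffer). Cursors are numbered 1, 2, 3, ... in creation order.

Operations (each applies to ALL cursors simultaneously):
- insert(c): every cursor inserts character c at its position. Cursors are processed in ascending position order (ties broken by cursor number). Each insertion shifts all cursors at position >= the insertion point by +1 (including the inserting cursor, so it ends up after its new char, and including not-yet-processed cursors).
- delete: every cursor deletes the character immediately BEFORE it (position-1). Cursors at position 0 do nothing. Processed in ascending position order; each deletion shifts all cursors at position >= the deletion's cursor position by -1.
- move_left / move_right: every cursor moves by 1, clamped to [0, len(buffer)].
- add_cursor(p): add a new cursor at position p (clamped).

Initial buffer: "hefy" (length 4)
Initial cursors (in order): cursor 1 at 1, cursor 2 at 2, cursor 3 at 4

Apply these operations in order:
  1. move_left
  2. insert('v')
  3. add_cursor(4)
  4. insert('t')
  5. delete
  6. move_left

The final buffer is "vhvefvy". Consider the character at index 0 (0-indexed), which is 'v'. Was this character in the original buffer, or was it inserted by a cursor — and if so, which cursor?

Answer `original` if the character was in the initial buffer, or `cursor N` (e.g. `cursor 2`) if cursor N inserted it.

After op 1 (move_left): buffer="hefy" (len 4), cursors c1@0 c2@1 c3@3, authorship ....
After op 2 (insert('v')): buffer="vhvefvy" (len 7), cursors c1@1 c2@3 c3@6, authorship 1.2..3.
After op 3 (add_cursor(4)): buffer="vhvefvy" (len 7), cursors c1@1 c2@3 c4@4 c3@6, authorship 1.2..3.
After op 4 (insert('t')): buffer="vthvtetfvty" (len 11), cursors c1@2 c2@5 c4@7 c3@10, authorship 11.22.4.33.
After op 5 (delete): buffer="vhvefvy" (len 7), cursors c1@1 c2@3 c4@4 c3@6, authorship 1.2..3.
After op 6 (move_left): buffer="vhvefvy" (len 7), cursors c1@0 c2@2 c4@3 c3@5, authorship 1.2..3.
Authorship (.=original, N=cursor N): 1 . 2 . . 3 .
Index 0: author = 1

Answer: cursor 1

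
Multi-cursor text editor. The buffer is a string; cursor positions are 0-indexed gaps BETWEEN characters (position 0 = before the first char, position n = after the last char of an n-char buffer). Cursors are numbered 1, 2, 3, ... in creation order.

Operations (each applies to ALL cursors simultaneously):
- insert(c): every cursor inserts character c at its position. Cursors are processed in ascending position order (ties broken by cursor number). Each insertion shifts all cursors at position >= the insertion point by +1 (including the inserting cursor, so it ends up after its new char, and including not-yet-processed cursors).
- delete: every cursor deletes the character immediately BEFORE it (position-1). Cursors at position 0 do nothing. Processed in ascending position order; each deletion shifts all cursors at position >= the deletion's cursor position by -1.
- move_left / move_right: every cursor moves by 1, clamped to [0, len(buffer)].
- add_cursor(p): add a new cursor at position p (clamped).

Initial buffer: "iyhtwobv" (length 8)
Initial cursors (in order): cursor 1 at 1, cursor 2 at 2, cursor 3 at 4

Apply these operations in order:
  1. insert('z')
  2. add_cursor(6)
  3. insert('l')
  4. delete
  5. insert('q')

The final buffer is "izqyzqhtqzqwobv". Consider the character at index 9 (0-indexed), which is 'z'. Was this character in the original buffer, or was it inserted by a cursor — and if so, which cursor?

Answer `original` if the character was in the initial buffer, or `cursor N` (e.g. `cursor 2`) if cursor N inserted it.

After op 1 (insert('z')): buffer="izyzhtzwobv" (len 11), cursors c1@2 c2@4 c3@7, authorship .1.2..3....
After op 2 (add_cursor(6)): buffer="izyzhtzwobv" (len 11), cursors c1@2 c2@4 c4@6 c3@7, authorship .1.2..3....
After op 3 (insert('l')): buffer="izlyzlhtlzlwobv" (len 15), cursors c1@3 c2@6 c4@9 c3@11, authorship .11.22..433....
After op 4 (delete): buffer="izyzhtzwobv" (len 11), cursors c1@2 c2@4 c4@6 c3@7, authorship .1.2..3....
After op 5 (insert('q')): buffer="izqyzqhtqzqwobv" (len 15), cursors c1@3 c2@6 c4@9 c3@11, authorship .11.22..433....
Authorship (.=original, N=cursor N): . 1 1 . 2 2 . . 4 3 3 . . . .
Index 9: author = 3

Answer: cursor 3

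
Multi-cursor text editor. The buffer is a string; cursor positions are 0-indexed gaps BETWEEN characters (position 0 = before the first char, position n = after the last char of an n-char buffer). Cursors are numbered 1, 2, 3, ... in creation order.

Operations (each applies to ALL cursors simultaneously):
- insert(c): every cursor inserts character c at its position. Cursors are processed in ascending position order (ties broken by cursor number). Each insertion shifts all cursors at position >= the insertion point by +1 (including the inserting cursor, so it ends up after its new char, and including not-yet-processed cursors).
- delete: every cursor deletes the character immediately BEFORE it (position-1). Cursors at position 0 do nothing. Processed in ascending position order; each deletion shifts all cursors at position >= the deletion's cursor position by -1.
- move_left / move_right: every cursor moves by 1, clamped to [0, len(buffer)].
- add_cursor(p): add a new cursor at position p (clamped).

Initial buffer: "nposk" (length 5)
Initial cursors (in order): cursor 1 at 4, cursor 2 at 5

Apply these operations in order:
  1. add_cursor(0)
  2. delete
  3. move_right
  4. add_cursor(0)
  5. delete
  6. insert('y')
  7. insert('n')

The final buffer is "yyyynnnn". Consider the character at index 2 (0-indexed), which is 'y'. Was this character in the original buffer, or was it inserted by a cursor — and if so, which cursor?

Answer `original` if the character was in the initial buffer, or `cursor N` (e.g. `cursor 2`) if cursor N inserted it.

Answer: cursor 3

Derivation:
After op 1 (add_cursor(0)): buffer="nposk" (len 5), cursors c3@0 c1@4 c2@5, authorship .....
After op 2 (delete): buffer="npo" (len 3), cursors c3@0 c1@3 c2@3, authorship ...
After op 3 (move_right): buffer="npo" (len 3), cursors c3@1 c1@3 c2@3, authorship ...
After op 4 (add_cursor(0)): buffer="npo" (len 3), cursors c4@0 c3@1 c1@3 c2@3, authorship ...
After op 5 (delete): buffer="" (len 0), cursors c1@0 c2@0 c3@0 c4@0, authorship 
After op 6 (insert('y')): buffer="yyyy" (len 4), cursors c1@4 c2@4 c3@4 c4@4, authorship 1234
After op 7 (insert('n')): buffer="yyyynnnn" (len 8), cursors c1@8 c2@8 c3@8 c4@8, authorship 12341234
Authorship (.=original, N=cursor N): 1 2 3 4 1 2 3 4
Index 2: author = 3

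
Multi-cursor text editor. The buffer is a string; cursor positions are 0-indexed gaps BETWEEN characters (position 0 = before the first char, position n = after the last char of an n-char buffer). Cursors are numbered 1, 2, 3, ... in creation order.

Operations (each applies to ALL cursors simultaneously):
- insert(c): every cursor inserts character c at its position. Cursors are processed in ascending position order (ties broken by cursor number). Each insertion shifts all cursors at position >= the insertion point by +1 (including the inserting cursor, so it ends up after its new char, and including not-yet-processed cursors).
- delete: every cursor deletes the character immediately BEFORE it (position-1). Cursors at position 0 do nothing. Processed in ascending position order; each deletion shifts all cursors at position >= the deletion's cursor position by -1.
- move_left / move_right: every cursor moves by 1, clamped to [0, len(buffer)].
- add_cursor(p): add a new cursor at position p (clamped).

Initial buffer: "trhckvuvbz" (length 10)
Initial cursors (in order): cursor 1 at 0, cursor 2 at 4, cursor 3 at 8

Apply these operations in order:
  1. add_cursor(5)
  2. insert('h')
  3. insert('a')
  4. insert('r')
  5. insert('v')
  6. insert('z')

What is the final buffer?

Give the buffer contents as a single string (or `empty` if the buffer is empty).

Answer: harvztrhcharvzkharvzvuvharvzbz

Derivation:
After op 1 (add_cursor(5)): buffer="trhckvuvbz" (len 10), cursors c1@0 c2@4 c4@5 c3@8, authorship ..........
After op 2 (insert('h')): buffer="htrhchkhvuvhbz" (len 14), cursors c1@1 c2@6 c4@8 c3@12, authorship 1....2.4...3..
After op 3 (insert('a')): buffer="hatrhchakhavuvhabz" (len 18), cursors c1@2 c2@8 c4@11 c3@16, authorship 11....22.44...33..
After op 4 (insert('r')): buffer="hartrhcharkharvuvharbz" (len 22), cursors c1@3 c2@10 c4@14 c3@20, authorship 111....222.444...333..
After op 5 (insert('v')): buffer="harvtrhcharvkharvvuvharvbz" (len 26), cursors c1@4 c2@12 c4@17 c3@24, authorship 1111....2222.4444...3333..
After op 6 (insert('z')): buffer="harvztrhcharvzkharvzvuvharvzbz" (len 30), cursors c1@5 c2@14 c4@20 c3@28, authorship 11111....22222.44444...33333..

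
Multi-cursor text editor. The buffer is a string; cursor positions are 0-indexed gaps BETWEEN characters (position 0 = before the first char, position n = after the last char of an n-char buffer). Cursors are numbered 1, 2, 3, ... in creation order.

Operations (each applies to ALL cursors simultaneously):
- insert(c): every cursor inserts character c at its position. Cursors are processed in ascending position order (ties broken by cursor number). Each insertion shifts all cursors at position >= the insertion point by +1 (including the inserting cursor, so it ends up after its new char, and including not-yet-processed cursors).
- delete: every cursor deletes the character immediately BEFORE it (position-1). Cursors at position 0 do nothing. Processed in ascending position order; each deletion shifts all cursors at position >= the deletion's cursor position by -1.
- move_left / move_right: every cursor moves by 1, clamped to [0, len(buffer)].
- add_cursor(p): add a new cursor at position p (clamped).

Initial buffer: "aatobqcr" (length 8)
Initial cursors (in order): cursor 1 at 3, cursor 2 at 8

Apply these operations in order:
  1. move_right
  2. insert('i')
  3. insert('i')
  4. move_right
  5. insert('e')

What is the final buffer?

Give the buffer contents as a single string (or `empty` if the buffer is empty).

After op 1 (move_right): buffer="aatobqcr" (len 8), cursors c1@4 c2@8, authorship ........
After op 2 (insert('i')): buffer="aatoibqcri" (len 10), cursors c1@5 c2@10, authorship ....1....2
After op 3 (insert('i')): buffer="aatoiibqcrii" (len 12), cursors c1@6 c2@12, authorship ....11....22
After op 4 (move_right): buffer="aatoiibqcrii" (len 12), cursors c1@7 c2@12, authorship ....11....22
After op 5 (insert('e')): buffer="aatoiibeqcriie" (len 14), cursors c1@8 c2@14, authorship ....11.1...222

Answer: aatoiibeqcriie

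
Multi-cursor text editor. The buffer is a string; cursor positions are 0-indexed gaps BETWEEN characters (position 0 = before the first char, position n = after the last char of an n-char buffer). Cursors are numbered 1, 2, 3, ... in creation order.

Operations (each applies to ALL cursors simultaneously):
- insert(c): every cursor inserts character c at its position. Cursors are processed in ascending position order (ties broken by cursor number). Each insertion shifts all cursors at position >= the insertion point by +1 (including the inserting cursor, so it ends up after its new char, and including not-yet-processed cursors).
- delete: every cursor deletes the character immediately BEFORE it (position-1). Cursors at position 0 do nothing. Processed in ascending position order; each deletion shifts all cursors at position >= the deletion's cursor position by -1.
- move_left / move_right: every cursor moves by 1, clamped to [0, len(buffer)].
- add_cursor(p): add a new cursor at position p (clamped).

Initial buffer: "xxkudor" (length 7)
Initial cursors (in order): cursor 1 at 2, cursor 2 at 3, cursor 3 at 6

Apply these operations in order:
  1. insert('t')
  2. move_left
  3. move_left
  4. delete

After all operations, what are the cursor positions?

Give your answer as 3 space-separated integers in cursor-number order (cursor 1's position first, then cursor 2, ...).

Answer: 0 1 4

Derivation:
After op 1 (insert('t')): buffer="xxtktudotr" (len 10), cursors c1@3 c2@5 c3@9, authorship ..1.2...3.
After op 2 (move_left): buffer="xxtktudotr" (len 10), cursors c1@2 c2@4 c3@8, authorship ..1.2...3.
After op 3 (move_left): buffer="xxtktudotr" (len 10), cursors c1@1 c2@3 c3@7, authorship ..1.2...3.
After op 4 (delete): buffer="xktuotr" (len 7), cursors c1@0 c2@1 c3@4, authorship ..2..3.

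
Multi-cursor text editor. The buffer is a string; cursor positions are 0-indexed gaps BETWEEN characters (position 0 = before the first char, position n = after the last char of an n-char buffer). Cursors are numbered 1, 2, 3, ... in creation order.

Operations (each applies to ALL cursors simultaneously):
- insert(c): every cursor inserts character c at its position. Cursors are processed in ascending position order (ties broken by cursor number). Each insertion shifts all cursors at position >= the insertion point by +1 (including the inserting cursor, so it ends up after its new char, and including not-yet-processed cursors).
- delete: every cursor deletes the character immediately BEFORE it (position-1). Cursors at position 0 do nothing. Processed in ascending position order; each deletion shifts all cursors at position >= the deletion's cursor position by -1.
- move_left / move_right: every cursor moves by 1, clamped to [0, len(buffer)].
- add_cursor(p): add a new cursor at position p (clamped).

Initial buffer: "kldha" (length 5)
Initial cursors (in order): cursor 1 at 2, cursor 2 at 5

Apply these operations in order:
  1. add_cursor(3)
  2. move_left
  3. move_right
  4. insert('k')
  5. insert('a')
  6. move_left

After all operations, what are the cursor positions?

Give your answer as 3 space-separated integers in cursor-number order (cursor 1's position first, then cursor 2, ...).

After op 1 (add_cursor(3)): buffer="kldha" (len 5), cursors c1@2 c3@3 c2@5, authorship .....
After op 2 (move_left): buffer="kldha" (len 5), cursors c1@1 c3@2 c2@4, authorship .....
After op 3 (move_right): buffer="kldha" (len 5), cursors c1@2 c3@3 c2@5, authorship .....
After op 4 (insert('k')): buffer="klkdkhak" (len 8), cursors c1@3 c3@5 c2@8, authorship ..1.3..2
After op 5 (insert('a')): buffer="klkadkahaka" (len 11), cursors c1@4 c3@7 c2@11, authorship ..11.33..22
After op 6 (move_left): buffer="klkadkahaka" (len 11), cursors c1@3 c3@6 c2@10, authorship ..11.33..22

Answer: 3 10 6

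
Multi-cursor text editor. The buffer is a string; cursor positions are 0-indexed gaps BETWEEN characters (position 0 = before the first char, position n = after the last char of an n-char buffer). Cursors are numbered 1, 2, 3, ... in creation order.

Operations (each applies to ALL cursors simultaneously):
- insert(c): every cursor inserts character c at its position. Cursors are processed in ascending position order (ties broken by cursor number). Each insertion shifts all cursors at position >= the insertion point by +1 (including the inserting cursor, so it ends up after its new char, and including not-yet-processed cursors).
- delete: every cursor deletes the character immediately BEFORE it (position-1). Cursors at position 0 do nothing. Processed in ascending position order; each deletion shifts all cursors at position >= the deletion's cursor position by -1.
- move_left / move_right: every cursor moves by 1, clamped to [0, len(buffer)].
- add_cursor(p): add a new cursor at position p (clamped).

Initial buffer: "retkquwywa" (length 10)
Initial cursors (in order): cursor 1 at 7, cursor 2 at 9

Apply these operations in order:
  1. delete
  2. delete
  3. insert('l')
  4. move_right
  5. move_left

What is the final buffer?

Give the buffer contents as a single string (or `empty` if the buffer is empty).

Answer: retkqlla

Derivation:
After op 1 (delete): buffer="retkquya" (len 8), cursors c1@6 c2@7, authorship ........
After op 2 (delete): buffer="retkqa" (len 6), cursors c1@5 c2@5, authorship ......
After op 3 (insert('l')): buffer="retkqlla" (len 8), cursors c1@7 c2@7, authorship .....12.
After op 4 (move_right): buffer="retkqlla" (len 8), cursors c1@8 c2@8, authorship .....12.
After op 5 (move_left): buffer="retkqlla" (len 8), cursors c1@7 c2@7, authorship .....12.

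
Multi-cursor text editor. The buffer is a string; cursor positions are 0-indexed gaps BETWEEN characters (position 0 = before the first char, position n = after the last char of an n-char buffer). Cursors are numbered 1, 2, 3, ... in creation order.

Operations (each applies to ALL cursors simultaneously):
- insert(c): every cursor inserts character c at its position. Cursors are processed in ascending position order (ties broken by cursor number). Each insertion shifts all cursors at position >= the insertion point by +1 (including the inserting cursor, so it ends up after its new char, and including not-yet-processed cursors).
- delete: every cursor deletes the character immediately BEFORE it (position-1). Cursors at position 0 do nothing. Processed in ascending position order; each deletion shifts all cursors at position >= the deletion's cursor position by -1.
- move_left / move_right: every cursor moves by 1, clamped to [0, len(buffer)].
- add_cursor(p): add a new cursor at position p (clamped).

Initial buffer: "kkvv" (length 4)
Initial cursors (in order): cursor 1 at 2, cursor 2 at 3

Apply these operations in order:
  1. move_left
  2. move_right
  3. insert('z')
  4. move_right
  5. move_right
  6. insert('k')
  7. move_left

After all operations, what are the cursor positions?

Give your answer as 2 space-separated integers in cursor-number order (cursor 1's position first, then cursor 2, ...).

Answer: 5 7

Derivation:
After op 1 (move_left): buffer="kkvv" (len 4), cursors c1@1 c2@2, authorship ....
After op 2 (move_right): buffer="kkvv" (len 4), cursors c1@2 c2@3, authorship ....
After op 3 (insert('z')): buffer="kkzvzv" (len 6), cursors c1@3 c2@5, authorship ..1.2.
After op 4 (move_right): buffer="kkzvzv" (len 6), cursors c1@4 c2@6, authorship ..1.2.
After op 5 (move_right): buffer="kkzvzv" (len 6), cursors c1@5 c2@6, authorship ..1.2.
After op 6 (insert('k')): buffer="kkzvzkvk" (len 8), cursors c1@6 c2@8, authorship ..1.21.2
After op 7 (move_left): buffer="kkzvzkvk" (len 8), cursors c1@5 c2@7, authorship ..1.21.2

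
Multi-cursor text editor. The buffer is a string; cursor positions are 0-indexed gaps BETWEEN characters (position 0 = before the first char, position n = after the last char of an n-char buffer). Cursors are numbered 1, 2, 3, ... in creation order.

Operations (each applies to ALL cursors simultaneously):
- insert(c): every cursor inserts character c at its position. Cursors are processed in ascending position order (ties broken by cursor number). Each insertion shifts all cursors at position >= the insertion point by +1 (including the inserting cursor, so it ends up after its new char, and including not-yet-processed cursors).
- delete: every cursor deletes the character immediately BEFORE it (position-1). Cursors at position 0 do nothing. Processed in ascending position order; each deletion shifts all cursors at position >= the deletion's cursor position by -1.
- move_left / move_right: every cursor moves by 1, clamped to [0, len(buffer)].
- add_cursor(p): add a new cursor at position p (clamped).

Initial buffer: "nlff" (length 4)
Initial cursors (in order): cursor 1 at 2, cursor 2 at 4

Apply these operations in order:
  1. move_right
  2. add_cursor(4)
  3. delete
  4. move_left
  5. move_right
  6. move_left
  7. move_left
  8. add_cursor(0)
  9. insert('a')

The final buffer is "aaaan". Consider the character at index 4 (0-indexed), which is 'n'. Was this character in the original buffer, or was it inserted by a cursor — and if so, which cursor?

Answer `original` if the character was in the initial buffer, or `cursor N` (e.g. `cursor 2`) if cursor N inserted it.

After op 1 (move_right): buffer="nlff" (len 4), cursors c1@3 c2@4, authorship ....
After op 2 (add_cursor(4)): buffer="nlff" (len 4), cursors c1@3 c2@4 c3@4, authorship ....
After op 3 (delete): buffer="n" (len 1), cursors c1@1 c2@1 c3@1, authorship .
After op 4 (move_left): buffer="n" (len 1), cursors c1@0 c2@0 c3@0, authorship .
After op 5 (move_right): buffer="n" (len 1), cursors c1@1 c2@1 c3@1, authorship .
After op 6 (move_left): buffer="n" (len 1), cursors c1@0 c2@0 c3@0, authorship .
After op 7 (move_left): buffer="n" (len 1), cursors c1@0 c2@0 c3@0, authorship .
After op 8 (add_cursor(0)): buffer="n" (len 1), cursors c1@0 c2@0 c3@0 c4@0, authorship .
After op 9 (insert('a')): buffer="aaaan" (len 5), cursors c1@4 c2@4 c3@4 c4@4, authorship 1234.
Authorship (.=original, N=cursor N): 1 2 3 4 .
Index 4: author = original

Answer: original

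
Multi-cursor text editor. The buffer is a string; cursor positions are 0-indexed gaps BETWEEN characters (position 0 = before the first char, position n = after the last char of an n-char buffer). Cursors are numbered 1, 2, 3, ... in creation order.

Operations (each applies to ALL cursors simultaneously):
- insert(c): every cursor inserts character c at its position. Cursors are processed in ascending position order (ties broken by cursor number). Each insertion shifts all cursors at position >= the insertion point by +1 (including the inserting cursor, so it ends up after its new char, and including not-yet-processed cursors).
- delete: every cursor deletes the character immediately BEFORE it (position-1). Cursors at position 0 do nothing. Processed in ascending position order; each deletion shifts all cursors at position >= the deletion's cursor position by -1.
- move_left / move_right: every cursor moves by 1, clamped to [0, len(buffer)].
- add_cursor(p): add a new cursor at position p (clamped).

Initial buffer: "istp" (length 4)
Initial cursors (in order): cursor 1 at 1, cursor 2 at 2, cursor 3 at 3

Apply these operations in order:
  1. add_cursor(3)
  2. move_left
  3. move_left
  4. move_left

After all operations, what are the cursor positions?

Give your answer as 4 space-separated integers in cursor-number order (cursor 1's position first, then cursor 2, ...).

After op 1 (add_cursor(3)): buffer="istp" (len 4), cursors c1@1 c2@2 c3@3 c4@3, authorship ....
After op 2 (move_left): buffer="istp" (len 4), cursors c1@0 c2@1 c3@2 c4@2, authorship ....
After op 3 (move_left): buffer="istp" (len 4), cursors c1@0 c2@0 c3@1 c4@1, authorship ....
After op 4 (move_left): buffer="istp" (len 4), cursors c1@0 c2@0 c3@0 c4@0, authorship ....

Answer: 0 0 0 0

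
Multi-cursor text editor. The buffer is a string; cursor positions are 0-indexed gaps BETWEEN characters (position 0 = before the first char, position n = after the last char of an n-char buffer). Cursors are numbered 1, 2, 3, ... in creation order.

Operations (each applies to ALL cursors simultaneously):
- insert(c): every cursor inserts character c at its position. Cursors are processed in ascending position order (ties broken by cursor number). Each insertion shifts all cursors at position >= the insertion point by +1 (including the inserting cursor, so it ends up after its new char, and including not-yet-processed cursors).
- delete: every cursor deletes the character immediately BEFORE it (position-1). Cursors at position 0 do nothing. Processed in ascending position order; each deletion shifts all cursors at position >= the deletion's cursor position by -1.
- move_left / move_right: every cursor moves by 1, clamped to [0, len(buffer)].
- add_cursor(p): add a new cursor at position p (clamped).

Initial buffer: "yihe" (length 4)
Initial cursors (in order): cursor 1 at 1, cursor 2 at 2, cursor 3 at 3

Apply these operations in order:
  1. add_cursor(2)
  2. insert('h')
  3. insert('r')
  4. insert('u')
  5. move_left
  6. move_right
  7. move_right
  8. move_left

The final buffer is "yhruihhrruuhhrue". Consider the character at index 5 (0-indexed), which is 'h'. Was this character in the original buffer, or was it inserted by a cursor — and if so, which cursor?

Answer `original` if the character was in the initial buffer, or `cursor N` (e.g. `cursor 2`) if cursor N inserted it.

After op 1 (add_cursor(2)): buffer="yihe" (len 4), cursors c1@1 c2@2 c4@2 c3@3, authorship ....
After op 2 (insert('h')): buffer="yhihhhhe" (len 8), cursors c1@2 c2@5 c4@5 c3@7, authorship .1.24.3.
After op 3 (insert('r')): buffer="yhrihhrrhhre" (len 12), cursors c1@3 c2@8 c4@8 c3@11, authorship .11.2424.33.
After op 4 (insert('u')): buffer="yhruihhrruuhhrue" (len 16), cursors c1@4 c2@11 c4@11 c3@15, authorship .111.242424.333.
After op 5 (move_left): buffer="yhruihhrruuhhrue" (len 16), cursors c1@3 c2@10 c4@10 c3@14, authorship .111.242424.333.
After op 6 (move_right): buffer="yhruihhrruuhhrue" (len 16), cursors c1@4 c2@11 c4@11 c3@15, authorship .111.242424.333.
After op 7 (move_right): buffer="yhruihhrruuhhrue" (len 16), cursors c1@5 c2@12 c4@12 c3@16, authorship .111.242424.333.
After op 8 (move_left): buffer="yhruihhrruuhhrue" (len 16), cursors c1@4 c2@11 c4@11 c3@15, authorship .111.242424.333.
Authorship (.=original, N=cursor N): . 1 1 1 . 2 4 2 4 2 4 . 3 3 3 .
Index 5: author = 2

Answer: cursor 2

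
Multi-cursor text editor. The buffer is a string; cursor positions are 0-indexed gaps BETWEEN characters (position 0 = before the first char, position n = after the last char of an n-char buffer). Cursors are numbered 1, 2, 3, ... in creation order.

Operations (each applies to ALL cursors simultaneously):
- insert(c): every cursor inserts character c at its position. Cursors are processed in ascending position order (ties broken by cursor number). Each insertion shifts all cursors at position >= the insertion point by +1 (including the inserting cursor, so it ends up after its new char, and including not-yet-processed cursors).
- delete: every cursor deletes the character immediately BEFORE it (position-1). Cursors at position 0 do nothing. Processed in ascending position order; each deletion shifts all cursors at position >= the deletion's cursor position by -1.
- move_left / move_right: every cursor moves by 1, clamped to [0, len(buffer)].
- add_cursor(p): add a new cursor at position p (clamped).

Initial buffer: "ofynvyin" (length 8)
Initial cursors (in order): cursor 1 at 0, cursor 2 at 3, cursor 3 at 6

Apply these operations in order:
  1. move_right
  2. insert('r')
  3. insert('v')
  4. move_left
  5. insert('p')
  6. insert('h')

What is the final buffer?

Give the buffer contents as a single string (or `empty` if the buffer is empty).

After op 1 (move_right): buffer="ofynvyin" (len 8), cursors c1@1 c2@4 c3@7, authorship ........
After op 2 (insert('r')): buffer="orfynrvyirn" (len 11), cursors c1@2 c2@6 c3@10, authorship .1...2...3.
After op 3 (insert('v')): buffer="orvfynrvvyirvn" (len 14), cursors c1@3 c2@8 c3@13, authorship .11...22...33.
After op 4 (move_left): buffer="orvfynrvvyirvn" (len 14), cursors c1@2 c2@7 c3@12, authorship .11...22...33.
After op 5 (insert('p')): buffer="orpvfynrpvvyirpvn" (len 17), cursors c1@3 c2@9 c3@15, authorship .111...222...333.
After op 6 (insert('h')): buffer="orphvfynrphvvyirphvn" (len 20), cursors c1@4 c2@11 c3@18, authorship .1111...2222...3333.

Answer: orphvfynrphvvyirphvn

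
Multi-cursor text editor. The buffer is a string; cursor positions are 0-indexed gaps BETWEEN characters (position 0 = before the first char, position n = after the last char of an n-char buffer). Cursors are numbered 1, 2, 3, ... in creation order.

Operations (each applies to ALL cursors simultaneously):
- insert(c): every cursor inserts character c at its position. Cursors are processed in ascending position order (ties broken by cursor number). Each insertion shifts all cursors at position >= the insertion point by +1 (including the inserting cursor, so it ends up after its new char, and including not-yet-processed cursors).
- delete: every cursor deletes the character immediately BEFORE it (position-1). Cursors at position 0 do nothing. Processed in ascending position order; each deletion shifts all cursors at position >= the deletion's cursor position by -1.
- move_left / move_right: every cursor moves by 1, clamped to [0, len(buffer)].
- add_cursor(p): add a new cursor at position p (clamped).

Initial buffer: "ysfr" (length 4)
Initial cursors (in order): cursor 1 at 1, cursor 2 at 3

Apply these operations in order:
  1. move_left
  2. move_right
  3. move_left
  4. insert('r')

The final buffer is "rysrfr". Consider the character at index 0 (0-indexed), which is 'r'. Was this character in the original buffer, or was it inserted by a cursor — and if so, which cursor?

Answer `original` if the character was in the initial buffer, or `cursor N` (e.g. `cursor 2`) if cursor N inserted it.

After op 1 (move_left): buffer="ysfr" (len 4), cursors c1@0 c2@2, authorship ....
After op 2 (move_right): buffer="ysfr" (len 4), cursors c1@1 c2@3, authorship ....
After op 3 (move_left): buffer="ysfr" (len 4), cursors c1@0 c2@2, authorship ....
After op 4 (insert('r')): buffer="rysrfr" (len 6), cursors c1@1 c2@4, authorship 1..2..
Authorship (.=original, N=cursor N): 1 . . 2 . .
Index 0: author = 1

Answer: cursor 1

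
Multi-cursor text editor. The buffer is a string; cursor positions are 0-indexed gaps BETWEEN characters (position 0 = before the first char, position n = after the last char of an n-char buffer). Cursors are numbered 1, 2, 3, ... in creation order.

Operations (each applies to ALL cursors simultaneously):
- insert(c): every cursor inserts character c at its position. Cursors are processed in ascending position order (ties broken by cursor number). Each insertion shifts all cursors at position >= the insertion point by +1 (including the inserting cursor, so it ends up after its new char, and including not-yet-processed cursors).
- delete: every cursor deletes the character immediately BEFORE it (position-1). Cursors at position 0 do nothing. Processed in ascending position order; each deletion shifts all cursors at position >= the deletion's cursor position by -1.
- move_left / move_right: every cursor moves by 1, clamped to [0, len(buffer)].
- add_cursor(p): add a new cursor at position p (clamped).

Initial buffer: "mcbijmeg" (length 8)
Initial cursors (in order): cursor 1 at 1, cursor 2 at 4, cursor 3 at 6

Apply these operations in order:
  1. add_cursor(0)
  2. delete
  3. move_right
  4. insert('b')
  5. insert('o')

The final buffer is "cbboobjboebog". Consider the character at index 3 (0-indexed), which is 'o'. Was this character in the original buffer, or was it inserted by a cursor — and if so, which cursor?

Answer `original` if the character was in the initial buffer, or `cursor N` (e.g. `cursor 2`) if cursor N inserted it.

After op 1 (add_cursor(0)): buffer="mcbijmeg" (len 8), cursors c4@0 c1@1 c2@4 c3@6, authorship ........
After op 2 (delete): buffer="cbjeg" (len 5), cursors c1@0 c4@0 c2@2 c3@3, authorship .....
After op 3 (move_right): buffer="cbjeg" (len 5), cursors c1@1 c4@1 c2@3 c3@4, authorship .....
After op 4 (insert('b')): buffer="cbbbjbebg" (len 9), cursors c1@3 c4@3 c2@6 c3@8, authorship .14..2.3.
After op 5 (insert('o')): buffer="cbboobjboebog" (len 13), cursors c1@5 c4@5 c2@9 c3@12, authorship .1414..22.33.
Authorship (.=original, N=cursor N): . 1 4 1 4 . . 2 2 . 3 3 .
Index 3: author = 1

Answer: cursor 1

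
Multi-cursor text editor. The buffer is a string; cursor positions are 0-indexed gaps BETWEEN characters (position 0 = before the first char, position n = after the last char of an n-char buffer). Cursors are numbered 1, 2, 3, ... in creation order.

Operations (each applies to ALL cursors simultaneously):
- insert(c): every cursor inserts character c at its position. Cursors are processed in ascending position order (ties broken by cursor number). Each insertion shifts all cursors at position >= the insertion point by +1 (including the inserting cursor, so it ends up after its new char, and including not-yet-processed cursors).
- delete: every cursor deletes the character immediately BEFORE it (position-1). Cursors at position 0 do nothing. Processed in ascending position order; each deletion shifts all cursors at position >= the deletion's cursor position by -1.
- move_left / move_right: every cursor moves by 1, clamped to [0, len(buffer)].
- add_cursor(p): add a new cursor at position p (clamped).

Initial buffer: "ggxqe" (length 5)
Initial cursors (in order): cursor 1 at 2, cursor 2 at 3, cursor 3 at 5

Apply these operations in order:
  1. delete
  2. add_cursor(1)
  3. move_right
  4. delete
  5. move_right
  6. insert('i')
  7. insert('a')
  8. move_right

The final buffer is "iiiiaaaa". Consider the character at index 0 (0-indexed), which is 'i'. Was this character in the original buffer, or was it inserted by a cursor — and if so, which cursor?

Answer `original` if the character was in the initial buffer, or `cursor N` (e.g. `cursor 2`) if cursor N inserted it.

Answer: cursor 1

Derivation:
After op 1 (delete): buffer="gq" (len 2), cursors c1@1 c2@1 c3@2, authorship ..
After op 2 (add_cursor(1)): buffer="gq" (len 2), cursors c1@1 c2@1 c4@1 c3@2, authorship ..
After op 3 (move_right): buffer="gq" (len 2), cursors c1@2 c2@2 c3@2 c4@2, authorship ..
After op 4 (delete): buffer="" (len 0), cursors c1@0 c2@0 c3@0 c4@0, authorship 
After op 5 (move_right): buffer="" (len 0), cursors c1@0 c2@0 c3@0 c4@0, authorship 
After op 6 (insert('i')): buffer="iiii" (len 4), cursors c1@4 c2@4 c3@4 c4@4, authorship 1234
After op 7 (insert('a')): buffer="iiiiaaaa" (len 8), cursors c1@8 c2@8 c3@8 c4@8, authorship 12341234
After op 8 (move_right): buffer="iiiiaaaa" (len 8), cursors c1@8 c2@8 c3@8 c4@8, authorship 12341234
Authorship (.=original, N=cursor N): 1 2 3 4 1 2 3 4
Index 0: author = 1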